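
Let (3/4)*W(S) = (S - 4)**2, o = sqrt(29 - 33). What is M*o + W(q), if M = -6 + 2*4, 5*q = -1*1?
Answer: 588/25 + 4*I ≈ 23.52 + 4.0*I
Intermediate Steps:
q = -1/5 (q = (-1*1)/5 = (1/5)*(-1) = -1/5 ≈ -0.20000)
o = 2*I (o = sqrt(-4) = 2*I ≈ 2.0*I)
M = 2 (M = -6 + 8 = 2)
W(S) = 4*(-4 + S)**2/3 (W(S) = 4*(S - 4)**2/3 = 4*(-4 + S)**2/3)
M*o + W(q) = 2*(2*I) + 4*(-4 - 1/5)**2/3 = 4*I + 4*(-21/5)**2/3 = 4*I + (4/3)*(441/25) = 4*I + 588/25 = 588/25 + 4*I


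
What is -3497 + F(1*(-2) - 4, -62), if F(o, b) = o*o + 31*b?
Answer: -5383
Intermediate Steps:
F(o, b) = o² + 31*b
-3497 + F(1*(-2) - 4, -62) = -3497 + ((1*(-2) - 4)² + 31*(-62)) = -3497 + ((-2 - 4)² - 1922) = -3497 + ((-6)² - 1922) = -3497 + (36 - 1922) = -3497 - 1886 = -5383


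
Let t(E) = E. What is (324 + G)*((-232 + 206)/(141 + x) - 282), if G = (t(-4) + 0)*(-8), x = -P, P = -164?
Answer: -30628816/305 ≈ -1.0042e+5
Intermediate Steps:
x = 164 (x = -1*(-164) = 164)
G = 32 (G = (-4 + 0)*(-8) = -4*(-8) = 32)
(324 + G)*((-232 + 206)/(141 + x) - 282) = (324 + 32)*((-232 + 206)/(141 + 164) - 282) = 356*(-26/305 - 282) = 356*(-86036/305) = -30628816/305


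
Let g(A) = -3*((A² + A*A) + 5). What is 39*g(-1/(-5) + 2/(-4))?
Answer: -30303/50 ≈ -606.06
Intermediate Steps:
g(A) = -15 - 6*A² (g(A) = -3*((A² + A²) + 5) = -3*(2*A² + 5) = -3*(5 + 2*A²) = -15 - 6*A²)
39*g(-1/(-5) + 2/(-4)) = 39*(-15 - 6*(-1/(-5) + 2/(-4))²) = 39*(-15 - 6*(-1*(-⅕) + 2*(-¼))²) = 39*(-15 - 6*(⅕ - ½)²) = 39*(-15 - 6*(-3/10)²) = 39*(-15 - 6*9/100) = 39*(-15 - 27/50) = 39*(-777/50) = -30303/50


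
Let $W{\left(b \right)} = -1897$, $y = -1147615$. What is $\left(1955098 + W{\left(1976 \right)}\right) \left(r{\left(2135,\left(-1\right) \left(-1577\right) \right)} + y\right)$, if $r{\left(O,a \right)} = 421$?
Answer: $-2240700467994$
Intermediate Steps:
$\left(1955098 + W{\left(1976 \right)}\right) \left(r{\left(2135,\left(-1\right) \left(-1577\right) \right)} + y\right) = \left(1955098 - 1897\right) \left(421 - 1147615\right) = 1953201 \left(-1147194\right) = -2240700467994$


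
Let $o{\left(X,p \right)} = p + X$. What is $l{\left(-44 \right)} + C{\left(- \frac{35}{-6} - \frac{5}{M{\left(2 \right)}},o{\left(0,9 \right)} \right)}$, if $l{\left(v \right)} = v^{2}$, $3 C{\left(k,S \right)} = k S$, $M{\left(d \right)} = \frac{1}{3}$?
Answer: $\frac{3817}{2} \approx 1908.5$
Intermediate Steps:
$o{\left(X,p \right)} = X + p$
$M{\left(d \right)} = \frac{1}{3}$
$C{\left(k,S \right)} = \frac{S k}{3}$ ($C{\left(k,S \right)} = \frac{k S}{3} = \frac{S k}{3}$)
$l{\left(-44 \right)} + C{\left(- \frac{35}{-6} - \frac{5}{M{\left(2 \right)}},o{\left(0,9 \right)} \right)} = \left(-44\right)^{2} + \frac{\left(0 + 9\right) \left(- \frac{35}{-6} - 5 \frac{1}{\frac{1}{3}}\right)}{3} = 1936 + \frac{1}{3} \cdot 9 \left(\left(-35\right) \left(- \frac{1}{6}\right) - 15\right) = 1936 + \frac{1}{3} \cdot 9 \left(\frac{35}{6} - 15\right) = 1936 + \frac{1}{3} \cdot 9 \left(- \frac{55}{6}\right) = 1936 - \frac{55}{2} = \frac{3817}{2}$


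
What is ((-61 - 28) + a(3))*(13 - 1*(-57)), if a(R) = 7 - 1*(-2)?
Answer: -5600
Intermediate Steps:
a(R) = 9 (a(R) = 7 + 2 = 9)
((-61 - 28) + a(3))*(13 - 1*(-57)) = ((-61 - 28) + 9)*(13 - 1*(-57)) = (-89 + 9)*(13 + 57) = -80*70 = -5600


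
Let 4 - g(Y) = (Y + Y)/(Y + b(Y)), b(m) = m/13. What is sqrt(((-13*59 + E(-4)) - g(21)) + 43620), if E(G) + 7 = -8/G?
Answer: sqrt(2099447)/7 ≈ 206.99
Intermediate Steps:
b(m) = m/13 (b(m) = m*(1/13) = m/13)
E(G) = -7 - 8/G
g(Y) = 15/7 (g(Y) = 4 - (Y + Y)/(Y + Y/13) = 4 - 2*Y/(14*Y/13) = 4 - 2*Y*13/(14*Y) = 4 - 1*13/7 = 4 - 13/7 = 15/7)
sqrt(((-13*59 + E(-4)) - g(21)) + 43620) = sqrt(((-13*59 + (-7 - 8/(-4))) - 1*15/7) + 43620) = sqrt(((-767 + (-7 - 8*(-1/4))) - 15/7) + 43620) = sqrt(((-767 + (-7 + 2)) - 15/7) + 43620) = sqrt(((-767 - 5) - 15/7) + 43620) = sqrt((-772 - 15/7) + 43620) = sqrt(-5419/7 + 43620) = sqrt(299921/7) = sqrt(2099447)/7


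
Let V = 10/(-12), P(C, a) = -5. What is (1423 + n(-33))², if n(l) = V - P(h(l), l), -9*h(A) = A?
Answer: 73324969/36 ≈ 2.0368e+6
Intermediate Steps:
h(A) = -A/9
V = -⅚ (V = 10*(-1/12) = -⅚ ≈ -0.83333)
n(l) = 25/6 (n(l) = -⅚ - 1*(-5) = -⅚ + 5 = 25/6)
(1423 + n(-33))² = (1423 + 25/6)² = (8563/6)² = 73324969/36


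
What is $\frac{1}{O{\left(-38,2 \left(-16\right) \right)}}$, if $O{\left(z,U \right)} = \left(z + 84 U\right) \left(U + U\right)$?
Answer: $\frac{1}{174464} \approx 5.7318 \cdot 10^{-6}$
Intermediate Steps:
$O{\left(z,U \right)} = 2 U \left(z + 84 U\right)$ ($O{\left(z,U \right)} = \left(z + 84 U\right) 2 U = 2 U \left(z + 84 U\right)$)
$\frac{1}{O{\left(-38,2 \left(-16\right) \right)}} = \frac{1}{2 \cdot 2 \left(-16\right) \left(-38 + 84 \cdot 2 \left(-16\right)\right)} = \frac{1}{2 \left(-32\right) \left(-38 + 84 \left(-32\right)\right)} = \frac{1}{2 \left(-32\right) \left(-38 - 2688\right)} = \frac{1}{2 \left(-32\right) \left(-2726\right)} = \frac{1}{174464}$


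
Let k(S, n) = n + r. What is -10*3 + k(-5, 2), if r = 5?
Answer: -23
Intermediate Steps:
k(S, n) = 5 + n (k(S, n) = n + 5 = 5 + n)
-10*3 + k(-5, 2) = -10*3 + (5 + 2) = -30 + 7 = -23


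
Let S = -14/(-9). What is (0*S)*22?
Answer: 0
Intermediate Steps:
S = 14/9 (S = -14*(-1/9) = 14/9 ≈ 1.5556)
(0*S)*22 = (0*(14/9))*22 = 0*22 = 0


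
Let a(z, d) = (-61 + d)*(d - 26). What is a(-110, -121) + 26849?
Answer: 53603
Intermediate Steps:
a(z, d) = (-61 + d)*(-26 + d)
a(-110, -121) + 26849 = (1586 + (-121)² - 87*(-121)) + 26849 = (1586 + 14641 + 10527) + 26849 = 26754 + 26849 = 53603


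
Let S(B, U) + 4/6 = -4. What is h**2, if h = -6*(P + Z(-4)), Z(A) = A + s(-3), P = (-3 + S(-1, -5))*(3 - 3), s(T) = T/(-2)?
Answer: 225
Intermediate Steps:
s(T) = -T/2 (s(T) = T*(-1/2) = -T/2)
S(B, U) = -14/3 (S(B, U) = -2/3 - 4 = -14/3)
P = 0 (P = (-3 - 14/3)*(3 - 3) = -23/3*0 = 0)
Z(A) = 3/2 + A (Z(A) = A - 1/2*(-3) = A + 3/2 = 3/2 + A)
h = 15 (h = -6*(0 + (3/2 - 4)) = -6*(0 - 5/2) = -6*(-5/2) = 15)
h**2 = 15**2 = 225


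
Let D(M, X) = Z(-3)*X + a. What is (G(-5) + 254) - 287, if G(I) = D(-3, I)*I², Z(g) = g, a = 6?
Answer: 492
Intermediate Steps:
D(M, X) = 6 - 3*X (D(M, X) = -3*X + 6 = 6 - 3*X)
G(I) = I²*(6 - 3*I) (G(I) = (6 - 3*I)*I² = I²*(6 - 3*I))
(G(-5) + 254) - 287 = (3*(-5)²*(2 - 1*(-5)) + 254) - 287 = (3*25*(2 + 5) + 254) - 287 = (3*25*7 + 254) - 287 = (525 + 254) - 287 = 779 - 287 = 492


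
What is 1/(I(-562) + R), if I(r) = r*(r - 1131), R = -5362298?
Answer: -1/4410832 ≈ -2.2671e-7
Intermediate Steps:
I(r) = r*(-1131 + r)
1/(I(-562) + R) = 1/(-562*(-1131 - 562) - 5362298) = 1/(-562*(-1693) - 5362298) = 1/(951466 - 5362298) = 1/(-4410832) = -1/4410832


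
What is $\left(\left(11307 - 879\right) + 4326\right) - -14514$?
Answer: $29268$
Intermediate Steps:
$\left(\left(11307 - 879\right) + 4326\right) - -14514 = \left(10428 + 4326\right) + 14514 = 14754 + 14514 = 29268$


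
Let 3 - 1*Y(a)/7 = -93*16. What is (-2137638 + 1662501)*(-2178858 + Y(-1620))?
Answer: 1030297048677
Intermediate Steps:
Y(a) = 10437 (Y(a) = 21 - (-651)*16 = 21 - 7*(-1488) = 21 + 10416 = 10437)
(-2137638 + 1662501)*(-2178858 + Y(-1620)) = (-2137638 + 1662501)*(-2178858 + 10437) = -475137*(-2168421) = 1030297048677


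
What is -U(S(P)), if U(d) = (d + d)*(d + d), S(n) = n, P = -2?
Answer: -16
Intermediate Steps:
U(d) = 4*d² (U(d) = (2*d)*(2*d) = 4*d²)
-U(S(P)) = -4*(-2)² = -4*4 = -1*16 = -16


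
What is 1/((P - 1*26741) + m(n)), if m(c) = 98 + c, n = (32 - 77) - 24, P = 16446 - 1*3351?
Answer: -1/13617 ≈ -7.3438e-5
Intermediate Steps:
P = 13095 (P = 16446 - 3351 = 13095)
n = -69 (n = -45 - 24 = -69)
1/((P - 1*26741) + m(n)) = 1/((13095 - 1*26741) + (98 - 69)) = 1/((13095 - 26741) + 29) = 1/(-13646 + 29) = 1/(-13617) = -1/13617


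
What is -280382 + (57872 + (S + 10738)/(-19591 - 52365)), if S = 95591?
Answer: -16011035889/71956 ≈ -2.2251e+5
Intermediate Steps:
-280382 + (57872 + (S + 10738)/(-19591 - 52365)) = -280382 + (57872 + (95591 + 10738)/(-19591 - 52365)) = -280382 + (57872 + 106329/(-71956)) = -280382 + (57872 + 106329*(-1/71956)) = -280382 + (57872 - 106329/71956) = -280382 + 4164131303/71956 = -16011035889/71956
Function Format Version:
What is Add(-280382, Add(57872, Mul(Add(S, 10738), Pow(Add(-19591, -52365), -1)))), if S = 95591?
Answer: Rational(-16011035889, 71956) ≈ -2.2251e+5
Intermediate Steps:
Add(-280382, Add(57872, Mul(Add(S, 10738), Pow(Add(-19591, -52365), -1)))) = Add(-280382, Add(57872, Mul(Add(95591, 10738), Pow(Add(-19591, -52365), -1)))) = Add(-280382, Add(57872, Mul(106329, Pow(-71956, -1)))) = Add(-280382, Add(57872, Mul(106329, Rational(-1, 71956)))) = Add(-280382, Add(57872, Rational(-106329, 71956))) = Add(-280382, Rational(4164131303, 71956)) = Rational(-16011035889, 71956)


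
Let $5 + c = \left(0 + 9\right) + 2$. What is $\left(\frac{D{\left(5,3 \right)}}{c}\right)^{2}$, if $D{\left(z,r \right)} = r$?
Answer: $\frac{1}{4} \approx 0.25$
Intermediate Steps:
$c = 6$ ($c = -5 + \left(\left(0 + 9\right) + 2\right) = -5 + \left(9 + 2\right) = -5 + 11 = 6$)
$\left(\frac{D{\left(5,3 \right)}}{c}\right)^{2} = \left(\frac{3}{6}\right)^{2} = \left(3 \cdot \frac{1}{6}\right)^{2} = \left(\frac{1}{2}\right)^{2} = \frac{1}{4}$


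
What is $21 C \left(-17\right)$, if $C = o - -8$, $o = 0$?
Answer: $-2856$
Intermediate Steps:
$C = 8$ ($C = 0 - -8 = 0 + 8 = 8$)
$21 C \left(-17\right) = 21 \cdot 8 \left(-17\right) = 168 \left(-17\right) = -2856$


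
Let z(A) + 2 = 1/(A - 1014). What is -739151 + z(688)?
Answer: -240963879/326 ≈ -7.3915e+5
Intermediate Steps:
z(A) = -2 + 1/(-1014 + A) (z(A) = -2 + 1/(A - 1014) = -2 + 1/(-1014 + A))
-739151 + z(688) = -739151 + (2029 - 2*688)/(-1014 + 688) = -739151 + (2029 - 1376)/(-326) = -739151 - 1/326*653 = -739151 - 653/326 = -240963879/326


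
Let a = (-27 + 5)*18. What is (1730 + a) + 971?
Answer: 2305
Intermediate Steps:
a = -396 (a = -22*18 = -396)
(1730 + a) + 971 = (1730 - 396) + 971 = 1334 + 971 = 2305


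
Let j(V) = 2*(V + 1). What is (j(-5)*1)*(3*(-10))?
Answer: 240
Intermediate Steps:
j(V) = 2 + 2*V (j(V) = 2*(1 + V) = 2 + 2*V)
(j(-5)*1)*(3*(-10)) = ((2 + 2*(-5))*1)*(3*(-10)) = ((2 - 10)*1)*(-30) = -8*1*(-30) = -8*(-30) = 240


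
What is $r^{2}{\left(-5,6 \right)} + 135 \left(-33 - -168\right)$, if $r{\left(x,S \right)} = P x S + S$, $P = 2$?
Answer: $21141$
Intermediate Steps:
$r{\left(x,S \right)} = S + 2 S x$ ($r{\left(x,S \right)} = 2 x S + S = 2 S x + S = S + 2 S x$)
$r^{2}{\left(-5,6 \right)} + 135 \left(-33 - -168\right) = \left(6 \left(1 + 2 \left(-5\right)\right)\right)^{2} + 135 \left(-33 - -168\right) = \left(6 \left(1 - 10\right)\right)^{2} + 135 \left(-33 + 168\right) = \left(6 \left(-9\right)\right)^{2} + 135 \cdot 135 = \left(-54\right)^{2} + 18225 = 2916 + 18225 = 21141$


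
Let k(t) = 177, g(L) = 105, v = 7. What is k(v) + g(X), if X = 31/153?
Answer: 282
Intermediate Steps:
X = 31/153 (X = 31*(1/153) = 31/153 ≈ 0.20261)
k(v) + g(X) = 177 + 105 = 282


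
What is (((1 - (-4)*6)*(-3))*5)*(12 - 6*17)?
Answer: 33750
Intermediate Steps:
(((1 - (-4)*6)*(-3))*5)*(12 - 6*17) = (((1 - 1*(-24))*(-3))*5)*(12 - 102) = (((1 + 24)*(-3))*5)*(-90) = ((25*(-3))*5)*(-90) = -75*5*(-90) = -375*(-90) = 33750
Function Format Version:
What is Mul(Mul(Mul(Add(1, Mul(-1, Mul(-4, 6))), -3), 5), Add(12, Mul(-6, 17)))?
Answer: 33750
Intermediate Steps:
Mul(Mul(Mul(Add(1, Mul(-1, Mul(-4, 6))), -3), 5), Add(12, Mul(-6, 17))) = Mul(Mul(Mul(Add(1, Mul(-1, -24)), -3), 5), Add(12, -102)) = Mul(Mul(Mul(Add(1, 24), -3), 5), -90) = Mul(Mul(Mul(25, -3), 5), -90) = Mul(Mul(-75, 5), -90) = Mul(-375, -90) = 33750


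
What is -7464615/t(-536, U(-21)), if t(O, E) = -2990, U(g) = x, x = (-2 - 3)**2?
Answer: 1492923/598 ≈ 2496.5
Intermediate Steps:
x = 25 (x = (-5)**2 = 25)
U(g) = 25
-7464615/t(-536, U(-21)) = -7464615/(-2990) = -7464615*(-1/2990) = 1492923/598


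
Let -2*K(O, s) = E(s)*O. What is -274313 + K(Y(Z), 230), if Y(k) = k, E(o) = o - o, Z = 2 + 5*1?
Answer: -274313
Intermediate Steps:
Z = 7 (Z = 2 + 5 = 7)
E(o) = 0
K(O, s) = 0 (K(O, s) = -0*O = -1/2*0 = 0)
-274313 + K(Y(Z), 230) = -274313 + 0 = -274313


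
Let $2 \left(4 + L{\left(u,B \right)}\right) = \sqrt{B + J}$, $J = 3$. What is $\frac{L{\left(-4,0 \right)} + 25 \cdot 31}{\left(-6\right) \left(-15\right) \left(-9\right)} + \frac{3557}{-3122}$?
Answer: $- \frac{440686}{210735} - \frac{\sqrt{3}}{1620} \approx -2.0923$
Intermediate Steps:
$L{\left(u,B \right)} = -4 + \frac{\sqrt{3 + B}}{2}$ ($L{\left(u,B \right)} = -4 + \frac{\sqrt{B + 3}}{2} = -4 + \frac{\sqrt{3 + B}}{2}$)
$\frac{L{\left(-4,0 \right)} + 25 \cdot 31}{\left(-6\right) \left(-15\right) \left(-9\right)} + \frac{3557}{-3122} = \frac{\left(-4 + \frac{\sqrt{3 + 0}}{2}\right) + 25 \cdot 31}{\left(-6\right) \left(-15\right) \left(-9\right)} + \frac{3557}{-3122} = \frac{\left(-4 + \frac{\sqrt{3}}{2}\right) + 775}{90 \left(-9\right)} + 3557 \left(- \frac{1}{3122}\right) = \frac{771 + \frac{\sqrt{3}}{2}}{-810} - \frac{3557}{3122} = \left(771 + \frac{\sqrt{3}}{2}\right) \left(- \frac{1}{810}\right) - \frac{3557}{3122} = \left(- \frac{257}{270} - \frac{\sqrt{3}}{1620}\right) - \frac{3557}{3122} = - \frac{440686}{210735} - \frac{\sqrt{3}}{1620}$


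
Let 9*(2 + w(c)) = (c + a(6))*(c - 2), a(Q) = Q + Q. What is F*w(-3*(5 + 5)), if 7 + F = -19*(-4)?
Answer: 4278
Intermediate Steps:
F = 69 (F = -7 - 19*(-4) = -7 + 76 = 69)
a(Q) = 2*Q
w(c) = -2 + (-2 + c)*(12 + c)/9 (w(c) = -2 + ((c + 2*6)*(c - 2))/9 = -2 + ((c + 12)*(-2 + c))/9 = -2 + ((12 + c)*(-2 + c))/9 = -2 + ((-2 + c)*(12 + c))/9 = -2 + (-2 + c)*(12 + c)/9)
F*w(-3*(5 + 5)) = 69*(-14/3 + (-3*(5 + 5))²/9 + 10*(-3*(5 + 5))/9) = 69*(-14/3 + (-3*10)²/9 + 10*(-3*10)/9) = 69*(-14/3 + (⅑)*(-30)² + (10/9)*(-30)) = 69*(-14/3 + (⅑)*900 - 100/3) = 69*(-14/3 + 100 - 100/3) = 69*62 = 4278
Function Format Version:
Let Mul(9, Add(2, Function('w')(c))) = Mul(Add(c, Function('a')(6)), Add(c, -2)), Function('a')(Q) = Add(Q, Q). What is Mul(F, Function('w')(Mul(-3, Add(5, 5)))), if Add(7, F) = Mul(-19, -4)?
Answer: 4278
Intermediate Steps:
F = 69 (F = Add(-7, Mul(-19, -4)) = Add(-7, 76) = 69)
Function('a')(Q) = Mul(2, Q)
Function('w')(c) = Add(-2, Mul(Rational(1, 9), Add(-2, c), Add(12, c))) (Function('w')(c) = Add(-2, Mul(Rational(1, 9), Mul(Add(c, Mul(2, 6)), Add(c, -2)))) = Add(-2, Mul(Rational(1, 9), Mul(Add(c, 12), Add(-2, c)))) = Add(-2, Mul(Rational(1, 9), Mul(Add(12, c), Add(-2, c)))) = Add(-2, Mul(Rational(1, 9), Mul(Add(-2, c), Add(12, c)))) = Add(-2, Mul(Rational(1, 9), Add(-2, c), Add(12, c))))
Mul(F, Function('w')(Mul(-3, Add(5, 5)))) = Mul(69, Add(Rational(-14, 3), Mul(Rational(1, 9), Pow(Mul(-3, Add(5, 5)), 2)), Mul(Rational(10, 9), Mul(-3, Add(5, 5))))) = Mul(69, Add(Rational(-14, 3), Mul(Rational(1, 9), Pow(Mul(-3, 10), 2)), Mul(Rational(10, 9), Mul(-3, 10)))) = Mul(69, Add(Rational(-14, 3), Mul(Rational(1, 9), Pow(-30, 2)), Mul(Rational(10, 9), -30))) = Mul(69, Add(Rational(-14, 3), Mul(Rational(1, 9), 900), Rational(-100, 3))) = Mul(69, Add(Rational(-14, 3), 100, Rational(-100, 3))) = Mul(69, 62) = 4278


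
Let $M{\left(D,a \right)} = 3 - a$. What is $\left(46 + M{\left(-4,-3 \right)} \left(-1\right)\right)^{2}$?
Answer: $1600$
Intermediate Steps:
$\left(46 + M{\left(-4,-3 \right)} \left(-1\right)\right)^{2} = \left(46 + \left(3 - -3\right) \left(-1\right)\right)^{2} = \left(46 + \left(3 + 3\right) \left(-1\right)\right)^{2} = \left(46 + 6 \left(-1\right)\right)^{2} = \left(46 - 6\right)^{2} = 40^{2} = 1600$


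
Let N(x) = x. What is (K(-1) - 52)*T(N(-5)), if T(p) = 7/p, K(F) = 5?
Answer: 329/5 ≈ 65.800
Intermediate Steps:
(K(-1) - 52)*T(N(-5)) = (5 - 52)*(7/(-5)) = -329*(-1)/5 = -47*(-7/5) = 329/5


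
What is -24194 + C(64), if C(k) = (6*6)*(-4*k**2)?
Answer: -614018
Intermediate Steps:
C(k) = -144*k**2 (C(k) = 36*(-4*k**2) = -144*k**2)
-24194 + C(64) = -24194 - 144*64**2 = -24194 - 144*4096 = -24194 - 589824 = -614018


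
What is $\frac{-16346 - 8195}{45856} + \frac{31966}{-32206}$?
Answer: $- \frac{1128100171}{738419168} \approx -1.5277$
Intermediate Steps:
$\frac{-16346 - 8195}{45856} + \frac{31966}{-32206} = \left(-24541\right) \frac{1}{45856} + 31966 \left(- \frac{1}{32206}\right) = - \frac{24541}{45856} - \frac{15983}{16103} = - \frac{1128100171}{738419168}$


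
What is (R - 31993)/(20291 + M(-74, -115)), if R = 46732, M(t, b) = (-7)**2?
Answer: 4913/6780 ≈ 0.72463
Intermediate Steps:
M(t, b) = 49
(R - 31993)/(20291 + M(-74, -115)) = (46732 - 31993)/(20291 + 49) = 14739/20340 = 14739*(1/20340) = 4913/6780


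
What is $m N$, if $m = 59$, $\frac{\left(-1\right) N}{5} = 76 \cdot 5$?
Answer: $-112100$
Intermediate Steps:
$N = -1900$ ($N = - 5 \cdot 76 \cdot 5 = \left(-5\right) 380 = -1900$)
$m N = 59 \left(-1900\right) = -112100$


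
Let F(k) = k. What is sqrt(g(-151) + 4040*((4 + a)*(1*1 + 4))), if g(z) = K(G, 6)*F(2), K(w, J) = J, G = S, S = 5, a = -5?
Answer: 14*I*sqrt(103) ≈ 142.08*I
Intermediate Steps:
G = 5
g(z) = 12 (g(z) = 6*2 = 12)
sqrt(g(-151) + 4040*((4 + a)*(1*1 + 4))) = sqrt(12 + 4040*((4 - 5)*(1*1 + 4))) = sqrt(12 + 4040*(-(1 + 4))) = sqrt(12 + 4040*(-1*5)) = sqrt(12 + 4040*(-5)) = sqrt(12 - 20200) = sqrt(-20188) = 14*I*sqrt(103)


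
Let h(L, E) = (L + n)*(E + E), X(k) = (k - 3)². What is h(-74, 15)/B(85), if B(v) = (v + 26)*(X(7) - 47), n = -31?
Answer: 1050/1147 ≈ 0.91543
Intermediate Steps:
X(k) = (-3 + k)²
B(v) = -806 - 31*v (B(v) = (v + 26)*((-3 + 7)² - 47) = (26 + v)*(4² - 47) = (26 + v)*(16 - 47) = (26 + v)*(-31) = -806 - 31*v)
h(L, E) = 2*E*(-31 + L) (h(L, E) = (L - 31)*(E + E) = (-31 + L)*(2*E) = 2*E*(-31 + L))
h(-74, 15)/B(85) = (2*15*(-31 - 74))/(-806 - 31*85) = (2*15*(-105))/(-806 - 2635) = -3150/(-3441) = -3150*(-1/3441) = 1050/1147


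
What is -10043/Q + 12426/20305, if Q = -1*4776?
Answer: 263269691/96976680 ≈ 2.7148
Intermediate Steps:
Q = -4776
-10043/Q + 12426/20305 = -10043/(-4776) + 12426/20305 = -10043*(-1/4776) + 12426*(1/20305) = 10043/4776 + 12426/20305 = 263269691/96976680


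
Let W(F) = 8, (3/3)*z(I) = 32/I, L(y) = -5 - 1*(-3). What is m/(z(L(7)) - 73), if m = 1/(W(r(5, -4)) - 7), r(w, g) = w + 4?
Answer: -1/89 ≈ -0.011236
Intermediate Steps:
L(y) = -2 (L(y) = -5 + 3 = -2)
r(w, g) = 4 + w
z(I) = 32/I
m = 1 (m = 1/(8 - 7) = 1/1 = 1)
m/(z(L(7)) - 73) = 1/(32/(-2) - 73) = 1/(32*(-½) - 73) = 1/(-16 - 73) = 1/(-89) = -1/89*1 = -1/89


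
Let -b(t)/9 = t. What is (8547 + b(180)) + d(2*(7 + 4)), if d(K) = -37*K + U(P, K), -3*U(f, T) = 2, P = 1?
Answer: 18337/3 ≈ 6112.3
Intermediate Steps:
b(t) = -9*t
U(f, T) = -⅔ (U(f, T) = -⅓*2 = -⅔)
d(K) = -⅔ - 37*K (d(K) = -37*K - ⅔ = -⅔ - 37*K)
(8547 + b(180)) + d(2*(7 + 4)) = (8547 - 9*180) + (-⅔ - 74*(7 + 4)) = (8547 - 1620) + (-⅔ - 74*11) = 6927 + (-⅔ - 37*22) = 6927 + (-⅔ - 814) = 6927 - 2444/3 = 18337/3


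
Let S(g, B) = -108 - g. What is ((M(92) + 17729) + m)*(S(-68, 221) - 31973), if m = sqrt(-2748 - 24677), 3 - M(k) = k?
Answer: -564709320 - 160065*I*sqrt(1097) ≈ -5.6471e+8 - 5.3015e+6*I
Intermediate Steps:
M(k) = 3 - k
m = 5*I*sqrt(1097) (m = sqrt(-27425) = 5*I*sqrt(1097) ≈ 165.6*I)
((M(92) + 17729) + m)*(S(-68, 221) - 31973) = (((3 - 1*92) + 17729) + 5*I*sqrt(1097))*((-108 - 1*(-68)) - 31973) = (((3 - 92) + 17729) + 5*I*sqrt(1097))*((-108 + 68) - 31973) = ((-89 + 17729) + 5*I*sqrt(1097))*(-40 - 31973) = (17640 + 5*I*sqrt(1097))*(-32013) = -564709320 - 160065*I*sqrt(1097)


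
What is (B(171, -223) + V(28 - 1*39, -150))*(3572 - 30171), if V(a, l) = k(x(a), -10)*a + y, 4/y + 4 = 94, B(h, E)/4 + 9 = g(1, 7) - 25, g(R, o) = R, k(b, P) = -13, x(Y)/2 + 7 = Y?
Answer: -13219703/45 ≈ -2.9377e+5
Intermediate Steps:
x(Y) = -14 + 2*Y
B(h, E) = -132 (B(h, E) = -36 + 4*(1 - 25) = -36 + 4*(-24) = -36 - 96 = -132)
y = 2/45 (y = 4/(-4 + 94) = 4/90 = 4*(1/90) = 2/45 ≈ 0.044444)
V(a, l) = 2/45 - 13*a (V(a, l) = -13*a + 2/45 = 2/45 - 13*a)
(B(171, -223) + V(28 - 1*39, -150))*(3572 - 30171) = (-132 + (2/45 - 13*(28 - 1*39)))*(3572 - 30171) = (-132 + (2/45 - 13*(28 - 39)))*(-26599) = (-132 + (2/45 - 13*(-11)))*(-26599) = (-132 + (2/45 + 143))*(-26599) = (-132 + 6437/45)*(-26599) = (497/45)*(-26599) = -13219703/45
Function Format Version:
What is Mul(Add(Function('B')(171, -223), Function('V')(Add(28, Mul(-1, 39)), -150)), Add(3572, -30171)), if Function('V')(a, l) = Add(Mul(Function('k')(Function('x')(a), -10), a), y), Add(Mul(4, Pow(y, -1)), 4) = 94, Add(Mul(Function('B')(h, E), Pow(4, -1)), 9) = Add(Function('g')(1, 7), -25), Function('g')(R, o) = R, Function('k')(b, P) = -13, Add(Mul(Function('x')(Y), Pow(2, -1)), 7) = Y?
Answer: Rational(-13219703, 45) ≈ -2.9377e+5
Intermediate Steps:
Function('x')(Y) = Add(-14, Mul(2, Y))
Function('B')(h, E) = -132 (Function('B')(h, E) = Add(-36, Mul(4, Add(1, -25))) = Add(-36, Mul(4, -24)) = Add(-36, -96) = -132)
y = Rational(2, 45) (y = Mul(4, Pow(Add(-4, 94), -1)) = Mul(4, Pow(90, -1)) = Mul(4, Rational(1, 90)) = Rational(2, 45) ≈ 0.044444)
Function('V')(a, l) = Add(Rational(2, 45), Mul(-13, a)) (Function('V')(a, l) = Add(Mul(-13, a), Rational(2, 45)) = Add(Rational(2, 45), Mul(-13, a)))
Mul(Add(Function('B')(171, -223), Function('V')(Add(28, Mul(-1, 39)), -150)), Add(3572, -30171)) = Mul(Add(-132, Add(Rational(2, 45), Mul(-13, Add(28, Mul(-1, 39))))), Add(3572, -30171)) = Mul(Add(-132, Add(Rational(2, 45), Mul(-13, Add(28, -39)))), -26599) = Mul(Add(-132, Add(Rational(2, 45), Mul(-13, -11))), -26599) = Mul(Add(-132, Add(Rational(2, 45), 143)), -26599) = Mul(Add(-132, Rational(6437, 45)), -26599) = Mul(Rational(497, 45), -26599) = Rational(-13219703, 45)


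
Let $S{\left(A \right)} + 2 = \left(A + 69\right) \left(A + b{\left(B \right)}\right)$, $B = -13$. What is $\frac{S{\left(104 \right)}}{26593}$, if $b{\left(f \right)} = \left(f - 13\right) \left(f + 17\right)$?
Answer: $- \frac{2}{26593} \approx -7.5208 \cdot 10^{-5}$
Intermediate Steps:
$b{\left(f \right)} = \left(-13 + f\right) \left(17 + f\right)$
$S{\left(A \right)} = -2 + \left(-104 + A\right) \left(69 + A\right)$ ($S{\left(A \right)} = -2 + \left(A + 69\right) \left(A + \left(-221 + \left(-13\right)^{2} + 4 \left(-13\right)\right)\right) = -2 + \left(69 + A\right) \left(A - 104\right) = -2 + \left(69 + A\right) \left(-104 + A\right) = -2 + \left(-104 + A\right) \left(69 + A\right)$)
$\frac{S{\left(104 \right)}}{26593} = \frac{-7178 + 104^{2} - 3640}{26593} = \left(-7178 + 10816 - 3640\right) \frac{1}{26593} = \left(-2\right) \frac{1}{26593} = - \frac{2}{26593}$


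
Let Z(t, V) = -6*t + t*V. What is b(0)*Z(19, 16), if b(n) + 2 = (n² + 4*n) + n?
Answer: -380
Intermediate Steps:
Z(t, V) = -6*t + V*t
b(n) = -2 + n² + 5*n (b(n) = -2 + ((n² + 4*n) + n) = -2 + (n² + 5*n) = -2 + n² + 5*n)
b(0)*Z(19, 16) = (-2 + 0² + 5*0)*(19*(-6 + 16)) = (-2 + 0 + 0)*(19*10) = -2*190 = -380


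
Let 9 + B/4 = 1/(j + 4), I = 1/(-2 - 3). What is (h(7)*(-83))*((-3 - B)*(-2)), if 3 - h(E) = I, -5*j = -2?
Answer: 937568/55 ≈ 17047.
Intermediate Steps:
j = 2/5 (j = -1/5*(-2) = 2/5 ≈ 0.40000)
I = -1/5 (I = 1/(-5) = -1/5 ≈ -0.20000)
h(E) = 16/5 (h(E) = 3 - 1*(-1/5) = 3 + 1/5 = 16/5)
B = -386/11 (B = -36 + 4/(2/5 + 4) = -36 + 4/(22/5) = -36 + 4*(5/22) = -36 + 10/11 = -386/11 ≈ -35.091)
(h(7)*(-83))*((-3 - B)*(-2)) = ((16/5)*(-83))*((-3 - 1*(-386/11))*(-2)) = -1328*(-3 + 386/11)*(-2)/5 = -468784*(-2)/55 = -1328/5*(-706/11) = 937568/55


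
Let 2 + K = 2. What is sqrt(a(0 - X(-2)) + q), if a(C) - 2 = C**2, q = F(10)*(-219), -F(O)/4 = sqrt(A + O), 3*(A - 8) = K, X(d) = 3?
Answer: sqrt(11 + 2628*sqrt(2)) ≈ 61.054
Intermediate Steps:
K = 0 (K = -2 + 2 = 0)
A = 8 (A = 8 + (1/3)*0 = 8 + 0 = 8)
F(O) = -4*sqrt(8 + O)
q = 2628*sqrt(2) (q = -4*sqrt(8 + 10)*(-219) = -12*sqrt(2)*(-219) = 2628*sqrt(2) ≈ 3716.6)
a(C) = 2 + C**2
sqrt(a(0 - X(-2)) + q) = sqrt((2 + (0 - 1*3)**2) + 2628*sqrt(2)) = sqrt((2 + (0 - 3)**2) + 2628*sqrt(2)) = sqrt((2 + (-3)**2) + 2628*sqrt(2)) = sqrt((2 + 9) + 2628*sqrt(2)) = sqrt(11 + 2628*sqrt(2))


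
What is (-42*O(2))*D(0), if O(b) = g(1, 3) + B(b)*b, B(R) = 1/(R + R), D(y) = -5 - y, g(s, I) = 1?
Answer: 315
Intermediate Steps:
B(R) = 1/(2*R)
O(b) = 3/2 (O(b) = 1 + (1/(2*b))*b = 1 + ½ = 3/2)
(-42*O(2))*D(0) = (-42*3/2)*(-5 - 1*0) = -63*(-5 + 0) = -63*(-5) = 315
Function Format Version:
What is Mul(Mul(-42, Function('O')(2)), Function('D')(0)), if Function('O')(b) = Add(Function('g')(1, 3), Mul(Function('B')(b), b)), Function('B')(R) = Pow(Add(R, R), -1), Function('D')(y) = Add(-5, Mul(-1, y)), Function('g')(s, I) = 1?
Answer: 315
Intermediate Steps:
Function('B')(R) = Mul(Rational(1, 2), Pow(R, -1)) (Function('B')(R) = Pow(Mul(2, R), -1) = Mul(Rational(1, 2), Pow(R, -1)))
Function('O')(b) = Rational(3, 2) (Function('O')(b) = Add(1, Mul(Mul(Rational(1, 2), Pow(b, -1)), b)) = Add(1, Rational(1, 2)) = Rational(3, 2))
Mul(Mul(-42, Function('O')(2)), Function('D')(0)) = Mul(Mul(-42, Rational(3, 2)), Add(-5, Mul(-1, 0))) = Mul(-63, Add(-5, 0)) = Mul(-63, -5) = 315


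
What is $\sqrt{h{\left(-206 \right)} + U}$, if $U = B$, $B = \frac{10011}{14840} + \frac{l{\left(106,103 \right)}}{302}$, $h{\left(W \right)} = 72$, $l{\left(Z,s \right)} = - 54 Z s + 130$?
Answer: $\frac{i \sqrt{2358936469014790}}{1120420} \approx 43.349 i$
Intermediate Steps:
$l{\left(Z,s \right)} = 130 - 54 Z s$ ($l{\left(Z,s \right)} = - 54 Z s + 130 = 130 - 54 Z s$)
$B = - \frac{4372147979}{2240840}$ ($B = \frac{10011}{14840} + \frac{130 - 5724 \cdot 103}{302} = 10011 \cdot \frac{1}{14840} + \left(130 - 589572\right) \frac{1}{302} = \frac{10011}{14840} - \frac{294721}{151} = - \frac{4372147979}{2240840} \approx -1951.1$)
$U = - \frac{4372147979}{2240840} \approx -1951.1$
$\sqrt{h{\left(-206 \right)} + U} = \sqrt{72 - \frac{4372147979}{2240840}} = \sqrt{- \frac{4210807499}{2240840}} = \frac{i \sqrt{2358936469014790}}{1120420}$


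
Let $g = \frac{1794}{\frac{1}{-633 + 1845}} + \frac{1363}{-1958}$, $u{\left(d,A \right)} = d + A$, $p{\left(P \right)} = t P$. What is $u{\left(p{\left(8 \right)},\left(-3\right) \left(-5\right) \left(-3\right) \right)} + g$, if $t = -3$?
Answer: $\frac{4257197759}{1958} \approx 2.1743 \cdot 10^{6}$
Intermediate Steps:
$p{\left(P \right)} = - 3 P$
$u{\left(d,A \right)} = A + d$
$g = \frac{4257332861}{1958}$ ($g = \frac{1794}{\frac{1}{1212}} + 1363 \left(- \frac{1}{1958}\right) = 1794 \frac{1}{\frac{1}{1212}} - \frac{1363}{1958} = 1794 \cdot 1212 - \frac{1363}{1958} = 2174328 - \frac{1363}{1958} = \frac{4257332861}{1958} \approx 2.1743 \cdot 10^{6}$)
$u{\left(p{\left(8 \right)},\left(-3\right) \left(-5\right) \left(-3\right) \right)} + g = \left(\left(-3\right) \left(-5\right) \left(-3\right) - 24\right) + \frac{4257332861}{1958} = \left(15 \left(-3\right) - 24\right) + \frac{4257332861}{1958} = \left(-45 - 24\right) + \frac{4257332861}{1958} = -69 + \frac{4257332861}{1958} = \frac{4257197759}{1958}$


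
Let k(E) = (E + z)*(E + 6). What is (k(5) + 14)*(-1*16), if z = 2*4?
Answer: -2512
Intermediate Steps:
z = 8
k(E) = (6 + E)*(8 + E) (k(E) = (E + 8)*(E + 6) = (8 + E)*(6 + E) = (6 + E)*(8 + E))
(k(5) + 14)*(-1*16) = ((48 + 5² + 14*5) + 14)*(-1*16) = ((48 + 25 + 70) + 14)*(-16) = (143 + 14)*(-16) = 157*(-16) = -2512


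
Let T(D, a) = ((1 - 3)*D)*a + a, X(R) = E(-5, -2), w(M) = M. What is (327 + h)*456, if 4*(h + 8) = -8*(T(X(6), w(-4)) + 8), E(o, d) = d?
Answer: 156408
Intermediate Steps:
X(R) = -2
T(D, a) = a - 2*D*a (T(D, a) = (-2*D)*a + a = -2*D*a + a = a - 2*D*a)
h = 16 (h = -8 + (-8*(-4*(1 - 2*(-2)) + 8))/4 = -8 + (-8*(-4*(1 + 4) + 8))/4 = -8 + (-8*(-4*5 + 8))/4 = -8 + (-8*(-20 + 8))/4 = -8 + (-8*(-12))/4 = -8 + (¼)*96 = -8 + 24 = 16)
(327 + h)*456 = (327 + 16)*456 = 343*456 = 156408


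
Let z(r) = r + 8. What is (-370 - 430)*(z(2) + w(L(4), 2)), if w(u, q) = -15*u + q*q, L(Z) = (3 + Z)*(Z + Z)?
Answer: 660800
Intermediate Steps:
z(r) = 8 + r
L(Z) = 2*Z*(3 + Z) (L(Z) = (3 + Z)*(2*Z) = 2*Z*(3 + Z))
w(u, q) = q² - 15*u (w(u, q) = -15*u + q² = q² - 15*u)
(-370 - 430)*(z(2) + w(L(4), 2)) = (-370 - 430)*((8 + 2) + (2² - 30*4*(3 + 4))) = -800*(10 + (4 - 30*4*7)) = -800*(10 + (4 - 15*56)) = -800*(10 + (4 - 840)) = -800*(10 - 836) = -800*(-826) = 660800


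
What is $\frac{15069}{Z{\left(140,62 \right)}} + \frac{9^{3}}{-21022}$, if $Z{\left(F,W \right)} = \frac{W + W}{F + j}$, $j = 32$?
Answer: $\frac{13621539675}{651682} \approx 20902.0$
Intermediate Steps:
$Z{\left(F,W \right)} = \frac{2 W}{32 + F}$ ($Z{\left(F,W \right)} = \frac{W + W}{F + 32} = \frac{2 W}{32 + F}$)
$\frac{15069}{Z{\left(140,62 \right)}} + \frac{9^{3}}{-21022} = \frac{15069}{2 \cdot 62 \frac{1}{32 + 140}} + \frac{9^{3}}{-21022} = \frac{15069}{2 \cdot 62 \cdot \frac{1}{172}} + 729 \left(- \frac{1}{21022}\right) = \frac{15069}{2 \cdot 62 \cdot \frac{1}{172}} - \frac{729}{21022} = \frac{15069}{\frac{31}{43}} - \frac{729}{21022} = 15069 \cdot \frac{43}{31} - \frac{729}{21022} = \frac{647967}{31} - \frac{729}{21022} = \frac{13621539675}{651682}$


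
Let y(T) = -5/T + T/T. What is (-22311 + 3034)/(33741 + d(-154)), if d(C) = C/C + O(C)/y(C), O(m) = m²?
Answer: -3065043/9017242 ≈ -0.33991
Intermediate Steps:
y(T) = 1 - 5/T (y(T) = -5/T + 1 = 1 - 5/T)
d(C) = 1 + C³/(-5 + C) (d(C) = C/C + C²/(((-5 + C)/C)) = 1 + C²*(C/(-5 + C)) = 1 + C³/(-5 + C))
(-22311 + 3034)/(33741 + d(-154)) = (-22311 + 3034)/(33741 + (-5 - 154 + (-154)³)/(-5 - 154)) = -19277/(33741 + (-5 - 154 - 3652264)/(-159)) = -19277/(33741 - 1/159*(-3652423)) = -19277/(33741 + 3652423/159) = -19277/9017242/159 = -19277*159/9017242 = -3065043/9017242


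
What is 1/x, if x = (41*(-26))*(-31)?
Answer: 1/33046 ≈ 3.0261e-5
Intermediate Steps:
x = 33046 (x = -1066*(-31) = 33046)
1/x = 1/33046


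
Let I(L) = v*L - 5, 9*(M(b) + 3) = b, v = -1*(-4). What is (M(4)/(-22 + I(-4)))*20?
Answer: 460/387 ≈ 1.1886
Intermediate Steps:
v = 4
M(b) = -3 + b/9
I(L) = -5 + 4*L (I(L) = 4*L - 5 = -5 + 4*L)
(M(4)/(-22 + I(-4)))*20 = ((-3 + (⅑)*4)/(-22 + (-5 + 4*(-4))))*20 = ((-3 + 4/9)/(-22 + (-5 - 16)))*20 = -23/(9*(-22 - 21))*20 = -23/9/(-43)*20 = -23/9*(-1/43)*20 = (23/387)*20 = 460/387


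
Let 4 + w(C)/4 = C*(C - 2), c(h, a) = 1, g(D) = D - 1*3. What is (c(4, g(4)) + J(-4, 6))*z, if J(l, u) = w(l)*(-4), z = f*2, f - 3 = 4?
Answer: -4466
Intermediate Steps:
g(D) = -3 + D (g(D) = D - 3 = -3 + D)
f = 7 (f = 3 + 4 = 7)
w(C) = -16 + 4*C*(-2 + C) (w(C) = -16 + 4*(C*(C - 2)) = -16 + 4*(C*(-2 + C)) = -16 + 4*C*(-2 + C))
z = 14 (z = 7*2 = 14)
J(l, u) = 64 - 16*l² + 32*l (J(l, u) = (-16 - 8*l + 4*l²)*(-4) = 64 - 16*l² + 32*l)
(c(4, g(4)) + J(-4, 6))*z = (1 + (64 - 16*(-4)² + 32*(-4)))*14 = (1 + (64 - 16*16 - 128))*14 = (1 + (64 - 256 - 128))*14 = (1 - 320)*14 = -319*14 = -4466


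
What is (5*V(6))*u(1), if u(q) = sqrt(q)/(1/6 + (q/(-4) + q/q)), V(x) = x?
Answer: 360/11 ≈ 32.727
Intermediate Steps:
u(q) = sqrt(q)/(7/6 - q/4) (u(q) = sqrt(q)/(1/6 + (q*(-1/4) + 1)) = sqrt(q)/(1/6 + (-q/4 + 1)) = sqrt(q)/(1/6 + (1 - q/4)) = sqrt(q)/(7/6 - q/4))
(5*V(6))*u(1) = (5*6)*(-12*sqrt(1)/(-14 + 3*1)) = 30*(-12*1/(-14 + 3)) = 30*(-12*1/(-11)) = 30*(-12*1*(-1/11)) = 30*(12/11) = 360/11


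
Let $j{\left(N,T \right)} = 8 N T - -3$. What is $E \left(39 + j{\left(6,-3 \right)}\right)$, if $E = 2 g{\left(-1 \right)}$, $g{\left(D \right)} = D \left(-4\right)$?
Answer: $-816$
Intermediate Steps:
$g{\left(D \right)} = - 4 D$
$j{\left(N,T \right)} = 3 + 8 N T$ ($j{\left(N,T \right)} = 8 N T + 3 = 3 + 8 N T$)
$E = 8$ ($E = 2 \left(\left(-4\right) \left(-1\right)\right) = 2 \cdot 4 = 8$)
$E \left(39 + j{\left(6,-3 \right)}\right) = 8 \left(39 + \left(3 + 8 \cdot 6 \left(-3\right)\right)\right) = 8 \left(39 + \left(3 - 144\right)\right) = 8 \left(39 - 141\right) = 8 \left(-102\right) = -816$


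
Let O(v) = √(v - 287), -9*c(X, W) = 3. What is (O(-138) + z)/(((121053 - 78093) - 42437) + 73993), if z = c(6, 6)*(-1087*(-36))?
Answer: -3261/18629 + 5*I*√17/74516 ≈ -0.17505 + 0.00027666*I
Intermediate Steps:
c(X, W) = -⅓ (c(X, W) = -⅑*3 = -⅓)
z = -13044 (z = -(-1087)*(-36)/3 = -⅓*39132 = -13044)
O(v) = √(-287 + v)
(O(-138) + z)/(((121053 - 78093) - 42437) + 73993) = (√(-287 - 138) - 13044)/(((121053 - 78093) - 42437) + 73993) = (√(-425) - 13044)/((42960 - 42437) + 73993) = (5*I*√17 - 13044)/(523 + 73993) = (-13044 + 5*I*√17)/74516 = (-13044 + 5*I*√17)*(1/74516) = -3261/18629 + 5*I*√17/74516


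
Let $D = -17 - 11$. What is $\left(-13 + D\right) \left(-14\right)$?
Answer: $574$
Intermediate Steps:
$D = -28$
$\left(-13 + D\right) \left(-14\right) = \left(-13 - 28\right) \left(-14\right) = \left(-41\right) \left(-14\right) = 574$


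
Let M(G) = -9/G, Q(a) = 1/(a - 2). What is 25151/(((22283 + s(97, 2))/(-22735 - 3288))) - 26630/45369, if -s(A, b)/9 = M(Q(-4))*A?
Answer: 29693551440367/1127827971 ≈ 26328.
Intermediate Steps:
Q(a) = 1/(-2 + a)
s(A, b) = -486*A (s(A, b) = -9*(-9/(1/(-2 - 4)))*A = -9*(-9/(1/(-6)))*A = -9*(-9/(-⅙))*A = -9*(-9*(-6))*A = -486*A)
25151/(((22283 + s(97, 2))/(-22735 - 3288))) - 26630/45369 = 25151/(((22283 - 486*97)/(-22735 - 3288))) - 26630/45369 = 25151/(((22283 - 47142)/(-26023))) - 26630*1/45369 = 25151/((-24859*(-1/26023))) - 26630/45369 = 25151/(24859/26023) - 26630/45369 = 25151*(26023/24859) - 26630/45369 = 654504473/24859 - 26630/45369 = 29693551440367/1127827971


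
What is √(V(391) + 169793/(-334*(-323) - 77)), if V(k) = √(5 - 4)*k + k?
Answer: √9106644429915/107805 ≈ 27.992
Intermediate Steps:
V(k) = 2*k (V(k) = √1*k + k = 1*k + k = k + k = 2*k)
√(V(391) + 169793/(-334*(-323) - 77)) = √(2*391 + 169793/(-334*(-323) - 77)) = √(782 + 169793/(107882 - 77)) = √(782 + 169793/107805) = √(84473303/107805) = √9106644429915/107805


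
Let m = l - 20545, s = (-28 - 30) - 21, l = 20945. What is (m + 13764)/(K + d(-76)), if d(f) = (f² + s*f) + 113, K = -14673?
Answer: -3541/695 ≈ -5.0950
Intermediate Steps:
s = -79 (s = -58 - 21 = -79)
m = 400 (m = 20945 - 20545 = 400)
d(f) = 113 + f² - 79*f (d(f) = (f² - 79*f) + 113 = 113 + f² - 79*f)
(m + 13764)/(K + d(-76)) = (400 + 13764)/(-14673 + (113 + (-76)² - 79*(-76))) = 14164/(-14673 + (113 + 5776 + 6004)) = 14164/(-14673 + 11893) = 14164/(-2780) = 14164*(-1/2780) = -3541/695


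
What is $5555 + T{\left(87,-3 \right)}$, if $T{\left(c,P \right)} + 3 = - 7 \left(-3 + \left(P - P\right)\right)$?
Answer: $5573$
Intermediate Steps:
$T{\left(c,P \right)} = 18$ ($T{\left(c,P \right)} = -3 - 7 \left(-3 + \left(P - P\right)\right) = -3 - 7 \left(-3 + 0\right) = -3 - -21 = -3 + 21 = 18$)
$5555 + T{\left(87,-3 \right)} = 5555 + 18 = 5573$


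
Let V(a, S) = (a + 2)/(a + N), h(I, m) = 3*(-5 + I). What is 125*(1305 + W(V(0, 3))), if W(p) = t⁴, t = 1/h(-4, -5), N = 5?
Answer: 86691313250/531441 ≈ 1.6313e+5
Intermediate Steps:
h(I, m) = -15 + 3*I
V(a, S) = (2 + a)/(5 + a) (V(a, S) = (a + 2)/(a + 5) = (2 + a)/(5 + a))
t = -1/27 (t = 1/(-15 + 3*(-4)) = 1/(-15 - 12) = 1/(-27) = -1/27 ≈ -0.037037)
W(p) = 1/531441 (W(p) = (-1/27)⁴ = 1/531441)
125*(1305 + W(V(0, 3))) = 125*(1305 + 1/531441) = 125*(693530506/531441) = 86691313250/531441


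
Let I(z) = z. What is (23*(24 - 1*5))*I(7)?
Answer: 3059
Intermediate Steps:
(23*(24 - 1*5))*I(7) = (23*(24 - 1*5))*7 = (23*(24 - 5))*7 = (23*19)*7 = 437*7 = 3059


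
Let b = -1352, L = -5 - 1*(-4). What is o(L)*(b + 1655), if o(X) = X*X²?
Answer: -303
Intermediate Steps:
L = -1 (L = -5 + 4 = -1)
o(X) = X³
o(L)*(b + 1655) = (-1)³*(-1352 + 1655) = -1*303 = -303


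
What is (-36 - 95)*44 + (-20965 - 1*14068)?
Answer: -40797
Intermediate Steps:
(-36 - 95)*44 + (-20965 - 1*14068) = -131*44 + (-20965 - 14068) = -5764 - 35033 = -40797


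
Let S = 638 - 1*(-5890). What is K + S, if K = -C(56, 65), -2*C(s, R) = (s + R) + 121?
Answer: 6649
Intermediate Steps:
C(s, R) = -121/2 - R/2 - s/2 (C(s, R) = -((s + R) + 121)/2 = -((R + s) + 121)/2 = -(121 + R + s)/2 = -121/2 - R/2 - s/2)
K = 121 (K = -(-121/2 - 1/2*65 - 1/2*56) = -(-121/2 - 65/2 - 28) = -1*(-121) = 121)
S = 6528 (S = 638 + 5890 = 6528)
K + S = 121 + 6528 = 6649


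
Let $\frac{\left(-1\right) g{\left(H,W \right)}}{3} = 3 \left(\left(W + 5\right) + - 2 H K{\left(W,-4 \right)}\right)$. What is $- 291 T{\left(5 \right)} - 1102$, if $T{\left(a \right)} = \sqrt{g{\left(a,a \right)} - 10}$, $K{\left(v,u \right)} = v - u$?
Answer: $-1102 - 291 \sqrt{710} \approx -8855.9$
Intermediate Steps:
$g{\left(H,W \right)} = -45 - 9 W + 18 H \left(4 + W\right)$ ($g{\left(H,W \right)} = - 3 \cdot 3 \left(\left(W + 5\right) + - 2 H \left(W - -4\right)\right) = - 3 \cdot 3 \left(\left(5 + W\right) + - 2 H \left(W + 4\right)\right) = - 3 \cdot 3 \left(\left(5 + W\right) + - 2 H \left(4 + W\right)\right) = - 3 \cdot 3 \left(\left(5 + W\right) - 2 H \left(4 + W\right)\right) = - 3 \cdot 3 \left(5 + W - 2 H \left(4 + W\right)\right) = - 3 \left(15 + 3 W - 6 H \left(4 + W\right)\right) = -45 - 9 W + 18 H \left(4 + W\right)$)
$T{\left(a \right)} = \sqrt{-55 - 9 a + 18 a \left(4 + a\right)}$ ($T{\left(a \right)} = \sqrt{\left(-45 - 9 a + 18 a \left(4 + a\right)\right) - 10} = \sqrt{-55 - 9 a + 18 a \left(4 + a\right)}$)
$- 291 T{\left(5 \right)} - 1102 = - 291 \sqrt{-55 + 18 \cdot 5^{2} + 63 \cdot 5} - 1102 = - 291 \sqrt{-55 + 18 \cdot 25 + 315} - 1102 = - 291 \sqrt{-55 + 450 + 315} - 1102 = - 291 \sqrt{710} - 1102 = -1102 - 291 \sqrt{710}$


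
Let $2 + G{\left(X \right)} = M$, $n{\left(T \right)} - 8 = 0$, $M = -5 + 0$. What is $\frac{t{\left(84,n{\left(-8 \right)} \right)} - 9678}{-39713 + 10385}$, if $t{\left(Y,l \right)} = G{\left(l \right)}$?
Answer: $\frac{745}{2256} \approx 0.33023$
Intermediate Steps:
$M = -5$
$n{\left(T \right)} = 8$ ($n{\left(T \right)} = 8 + 0 = 8$)
$G{\left(X \right)} = -7$ ($G{\left(X \right)} = -2 - 5 = -7$)
$t{\left(Y,l \right)} = -7$
$\frac{t{\left(84,n{\left(-8 \right)} \right)} - 9678}{-39713 + 10385} = \frac{-7 - 9678}{-39713 + 10385} = - \frac{9685}{-29328} = \left(-9685\right) \left(- \frac{1}{29328}\right) = \frac{745}{2256}$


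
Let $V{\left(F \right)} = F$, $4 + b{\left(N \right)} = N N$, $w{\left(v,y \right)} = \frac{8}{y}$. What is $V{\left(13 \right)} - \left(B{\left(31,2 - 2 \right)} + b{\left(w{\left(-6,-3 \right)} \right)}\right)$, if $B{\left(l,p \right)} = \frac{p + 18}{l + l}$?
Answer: $\frac{2678}{279} \approx 9.5986$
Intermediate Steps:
$b{\left(N \right)} = -4 + N^{2}$ ($b{\left(N \right)} = -4 + N N = -4 + N^{2}$)
$B{\left(l,p \right)} = \frac{18 + p}{2 l}$
$V{\left(13 \right)} - \left(B{\left(31,2 - 2 \right)} + b{\left(w{\left(-6,-3 \right)} \right)}\right) = 13 - \left(\frac{18 + \left(2 - 2\right)}{2 \cdot 31} - \left(4 - \left(\frac{8}{-3}\right)^{2}\right)\right) = 13 - \left(\frac{1}{2} \cdot \frac{1}{31} \left(18 + \left(2 - 2\right)\right) - \left(4 - \left(8 \left(- \frac{1}{3}\right)\right)^{2}\right)\right) = 13 - \left(\frac{1}{2} \cdot \frac{1}{31} \left(18 + 0\right) - \left(4 - \left(- \frac{8}{3}\right)^{2}\right)\right) = 13 - \left(\frac{1}{2} \cdot \frac{1}{31} \cdot 18 + \left(-4 + \frac{64}{9}\right)\right) = 13 - \left(\frac{9}{31} + \frac{28}{9}\right) = 13 - \frac{949}{279} = \frac{2678}{279}$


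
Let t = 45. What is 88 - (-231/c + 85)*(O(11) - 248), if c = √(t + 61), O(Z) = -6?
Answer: 21678 - 29337*√106/53 ≈ 15979.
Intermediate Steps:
c = √106 (c = √(45 + 61) = √106 ≈ 10.296)
88 - (-231/c + 85)*(O(11) - 248) = 88 - (-231*√106/106 + 85)*(-6 - 248) = 88 - (-231*√106/106 + 85)*(-254) = 88 - (85 - 231*√106/106)*(-254) = 88 - (-21590 + 29337*√106/53) = 88 + (21590 - 29337*√106/53) = 21678 - 29337*√106/53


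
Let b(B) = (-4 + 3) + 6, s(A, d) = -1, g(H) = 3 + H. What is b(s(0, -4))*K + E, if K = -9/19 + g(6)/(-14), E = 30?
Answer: 6495/266 ≈ 24.417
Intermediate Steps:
b(B) = 5 (b(B) = -1 + 6 = 5)
K = -297/266 (K = -9/19 + (3 + 6)/(-14) = -9*1/19 + 9*(-1/14) = -9/19 - 9/14 = -297/266 ≈ -1.1165)
b(s(0, -4))*K + E = 5*(-297/266) + 30 = -1485/266 + 30 = 6495/266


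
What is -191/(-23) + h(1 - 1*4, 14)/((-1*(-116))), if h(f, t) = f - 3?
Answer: 11009/1334 ≈ 8.2526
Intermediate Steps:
h(f, t) = -3 + f
-191/(-23) + h(1 - 1*4, 14)/((-1*(-116))) = -191/(-23) + (-3 + (1 - 1*4))/((-1*(-116))) = -191*(-1/23) + (-3 + (1 - 4))/116 = 191/23 + (-3 - 3)*(1/116) = 191/23 - 6*1/116 = 191/23 - 3/58 = 11009/1334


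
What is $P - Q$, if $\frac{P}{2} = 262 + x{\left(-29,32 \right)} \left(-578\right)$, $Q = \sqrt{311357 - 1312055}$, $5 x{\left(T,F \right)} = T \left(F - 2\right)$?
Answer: $201668 - i \sqrt{1000698} \approx 2.0167 \cdot 10^{5} - 1000.3 i$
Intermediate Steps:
$x{\left(T,F \right)} = \frac{T \left(-2 + F\right)}{5}$ ($x{\left(T,F \right)} = \frac{T \left(F - 2\right)}{5} = \frac{T \left(-2 + F\right)}{5}$)
$Q = i \sqrt{1000698}$ ($Q = \sqrt{-1000698} = i \sqrt{1000698} \approx 1000.3 i$)
$P = 201668$ ($P = 2 \left(262 + \frac{1}{5} \left(-29\right) \left(-2 + 32\right) \left(-578\right)\right) = 2 \left(262 + \frac{1}{5} \left(-29\right) 30 \left(-578\right)\right) = 2 \left(262 - -100572\right) = 2 \left(262 + 100572\right) = 2 \cdot 100834 = 201668$)
$P - Q = 201668 - i \sqrt{1000698}$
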